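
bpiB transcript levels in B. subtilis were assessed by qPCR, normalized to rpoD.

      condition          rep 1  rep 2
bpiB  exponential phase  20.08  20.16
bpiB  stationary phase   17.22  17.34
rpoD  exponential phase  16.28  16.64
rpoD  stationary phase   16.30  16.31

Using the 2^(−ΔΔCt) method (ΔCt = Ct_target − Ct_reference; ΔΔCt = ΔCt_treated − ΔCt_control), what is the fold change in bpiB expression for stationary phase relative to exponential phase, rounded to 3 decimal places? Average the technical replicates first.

6.431

Mean Ct: bpiB exponential phase 20.120; bpiB stationary phase 17.280; rpoD exponential phase 16.460; rpoD stationary phase 16.305
ΔCt(exponential phase) = 20.120 − 16.460 = 3.660
ΔCt(stationary phase) = 17.280 − 16.305 = 0.975
ΔΔCt = 0.975 − 3.660 = -2.685
Fold change = 2^(−(-2.685)) = 2^2.685 = 6.4308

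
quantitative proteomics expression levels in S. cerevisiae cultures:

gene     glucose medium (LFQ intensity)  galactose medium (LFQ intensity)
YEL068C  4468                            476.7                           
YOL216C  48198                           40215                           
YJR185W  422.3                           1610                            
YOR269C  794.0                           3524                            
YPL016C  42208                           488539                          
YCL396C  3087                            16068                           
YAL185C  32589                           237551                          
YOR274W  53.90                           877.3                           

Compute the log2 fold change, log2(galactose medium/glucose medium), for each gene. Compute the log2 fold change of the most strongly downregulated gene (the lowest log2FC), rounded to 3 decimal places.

-3.228

log2(476.7/4468) = -3.228  (YEL068C)
log2(40215/48198) = -0.261  (YOL216C)
log2(1610/422.3) = 1.931  (YJR185W)
log2(3524/794.0) = 2.150  (YOR269C)
log2(488539/42208) = 3.533  (YPL016C)
log2(16068/3087) = 2.380  (YCL396C)
log2(237551/32589) = 2.866  (YAL185C)
log2(877.3/53.90) = 4.025  (YOR274W)
YEL068C is most strongly downregulated.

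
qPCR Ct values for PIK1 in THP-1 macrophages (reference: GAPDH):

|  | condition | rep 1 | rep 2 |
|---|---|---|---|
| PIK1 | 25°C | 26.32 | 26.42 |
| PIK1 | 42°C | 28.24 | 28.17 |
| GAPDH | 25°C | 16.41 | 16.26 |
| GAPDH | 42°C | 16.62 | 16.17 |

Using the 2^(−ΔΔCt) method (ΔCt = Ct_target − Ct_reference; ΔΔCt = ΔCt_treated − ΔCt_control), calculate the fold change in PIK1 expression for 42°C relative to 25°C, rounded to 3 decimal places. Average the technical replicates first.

0.292

Mean Ct: PIK1 25°C 26.370; PIK1 42°C 28.205; GAPDH 25°C 16.335; GAPDH 42°C 16.395
ΔCt(25°C) = 26.370 − 16.335 = 10.035
ΔCt(42°C) = 28.205 − 16.395 = 11.810
ΔΔCt = 11.810 − 10.035 = 1.775
Fold change = 2^(−1.775) = 0.2922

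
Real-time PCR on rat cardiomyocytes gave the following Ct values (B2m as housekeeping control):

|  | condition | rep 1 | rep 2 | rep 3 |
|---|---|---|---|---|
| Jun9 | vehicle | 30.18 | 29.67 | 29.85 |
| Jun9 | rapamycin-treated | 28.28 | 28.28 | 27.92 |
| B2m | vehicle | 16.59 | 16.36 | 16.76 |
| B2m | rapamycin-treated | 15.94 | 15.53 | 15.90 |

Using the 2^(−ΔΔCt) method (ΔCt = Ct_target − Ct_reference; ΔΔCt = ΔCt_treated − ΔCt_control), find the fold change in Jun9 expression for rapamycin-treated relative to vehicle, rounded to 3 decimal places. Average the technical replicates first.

1.945

Mean Ct: Jun9 vehicle 29.900; Jun9 rapamycin-treated 28.160; B2m vehicle 16.570; B2m rapamycin-treated 15.790
ΔCt(vehicle) = 29.900 − 16.570 = 13.330
ΔCt(rapamycin-treated) = 28.160 − 15.790 = 12.370
ΔΔCt = 12.370 − 13.330 = -0.960
Fold change = 2^(−(-0.960)) = 2^0.960 = 1.9453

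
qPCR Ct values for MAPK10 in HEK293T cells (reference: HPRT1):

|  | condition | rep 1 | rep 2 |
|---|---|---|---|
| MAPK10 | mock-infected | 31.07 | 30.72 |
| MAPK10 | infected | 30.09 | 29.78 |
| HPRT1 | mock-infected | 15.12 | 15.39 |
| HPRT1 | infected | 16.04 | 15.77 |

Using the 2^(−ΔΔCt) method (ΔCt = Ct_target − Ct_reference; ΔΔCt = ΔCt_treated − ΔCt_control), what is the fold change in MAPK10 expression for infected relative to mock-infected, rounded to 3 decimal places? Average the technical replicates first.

3.053

Mean Ct: MAPK10 mock-infected 30.895; MAPK10 infected 29.935; HPRT1 mock-infected 15.255; HPRT1 infected 15.905
ΔCt(mock-infected) = 30.895 − 15.255 = 15.640
ΔCt(infected) = 29.935 − 15.905 = 14.030
ΔΔCt = 14.030 − 15.640 = -1.610
Fold change = 2^(−(-1.610)) = 2^1.610 = 3.0525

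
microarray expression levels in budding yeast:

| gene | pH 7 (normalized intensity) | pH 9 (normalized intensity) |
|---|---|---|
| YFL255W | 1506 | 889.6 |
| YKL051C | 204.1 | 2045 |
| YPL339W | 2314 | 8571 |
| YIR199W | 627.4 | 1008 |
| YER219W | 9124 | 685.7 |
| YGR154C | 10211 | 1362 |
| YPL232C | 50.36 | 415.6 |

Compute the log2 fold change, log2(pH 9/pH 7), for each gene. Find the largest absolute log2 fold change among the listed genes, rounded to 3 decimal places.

3.734

log2(889.6/1506) = -0.759  (YFL255W)
log2(2045/204.1) = 3.325  (YKL051C)
log2(8571/2314) = 1.889  (YPL339W)
log2(1008/627.4) = 0.684  (YIR199W)
log2(685.7/9124) = -3.734  (YER219W)
log2(1362/10211) = -2.906  (YGR154C)
log2(415.6/50.36) = 3.045  (YPL232C)
The largest magnitude belongs to YER219W.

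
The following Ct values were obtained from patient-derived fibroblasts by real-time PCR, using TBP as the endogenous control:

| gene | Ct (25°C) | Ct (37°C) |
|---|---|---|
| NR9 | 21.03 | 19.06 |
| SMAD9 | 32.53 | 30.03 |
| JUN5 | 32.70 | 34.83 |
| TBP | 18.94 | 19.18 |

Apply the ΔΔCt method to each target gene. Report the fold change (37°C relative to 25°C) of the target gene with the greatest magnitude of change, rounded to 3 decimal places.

NR9: ΔΔCt = (19.06−19.18) − (21.03−18.94) = -0.12 − 2.09 = -2.21; fold change = 2^2.21 = 4.627
SMAD9: ΔΔCt = (30.03−19.18) − (32.53−18.94) = 10.85 − 13.59 = -2.74; fold change = 2^2.74 = 6.681
JUN5: ΔΔCt = (34.83−19.18) − (32.70−18.94) = 15.65 − 13.76 = 1.89; fold change = 2^-1.89 = 0.270
SMAD9 has the largest |ΔΔCt| = 2.74.

6.681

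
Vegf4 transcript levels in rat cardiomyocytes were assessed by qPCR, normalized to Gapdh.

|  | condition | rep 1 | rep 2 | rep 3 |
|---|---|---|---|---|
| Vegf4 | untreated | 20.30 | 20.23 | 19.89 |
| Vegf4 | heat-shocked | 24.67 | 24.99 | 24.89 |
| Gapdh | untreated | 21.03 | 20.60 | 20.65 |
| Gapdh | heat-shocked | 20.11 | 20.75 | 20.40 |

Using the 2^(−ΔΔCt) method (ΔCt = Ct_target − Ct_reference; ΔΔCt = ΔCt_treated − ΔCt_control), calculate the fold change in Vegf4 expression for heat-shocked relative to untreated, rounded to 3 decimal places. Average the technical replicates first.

0.030

Mean Ct: Vegf4 untreated 20.140; Vegf4 heat-shocked 24.850; Gapdh untreated 20.760; Gapdh heat-shocked 20.420
ΔCt(untreated) = 20.140 − 20.760 = -0.620
ΔCt(heat-shocked) = 24.850 − 20.420 = 4.430
ΔΔCt = 4.430 − (-0.620) = 5.050
Fold change = 2^(−5.050) = 0.0302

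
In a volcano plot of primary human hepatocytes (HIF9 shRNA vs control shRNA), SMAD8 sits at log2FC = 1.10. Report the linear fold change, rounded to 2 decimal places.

2.14

Fold change = 2^(1.10) = 2.144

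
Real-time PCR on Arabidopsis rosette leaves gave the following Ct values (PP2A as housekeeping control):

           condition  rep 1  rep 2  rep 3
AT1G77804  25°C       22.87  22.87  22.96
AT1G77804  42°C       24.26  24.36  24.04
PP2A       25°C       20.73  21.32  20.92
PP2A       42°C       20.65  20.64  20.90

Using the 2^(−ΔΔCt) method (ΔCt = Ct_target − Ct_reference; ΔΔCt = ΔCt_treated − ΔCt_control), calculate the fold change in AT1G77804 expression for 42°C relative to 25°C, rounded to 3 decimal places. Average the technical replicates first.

Mean Ct: AT1G77804 25°C 22.900; AT1G77804 42°C 24.220; PP2A 25°C 20.990; PP2A 42°C 20.730
ΔCt(25°C) = 22.900 − 20.990 = 1.910
ΔCt(42°C) = 24.220 − 20.730 = 3.490
ΔΔCt = 3.490 − 1.910 = 1.580
Fold change = 2^(−1.580) = 0.3345

0.334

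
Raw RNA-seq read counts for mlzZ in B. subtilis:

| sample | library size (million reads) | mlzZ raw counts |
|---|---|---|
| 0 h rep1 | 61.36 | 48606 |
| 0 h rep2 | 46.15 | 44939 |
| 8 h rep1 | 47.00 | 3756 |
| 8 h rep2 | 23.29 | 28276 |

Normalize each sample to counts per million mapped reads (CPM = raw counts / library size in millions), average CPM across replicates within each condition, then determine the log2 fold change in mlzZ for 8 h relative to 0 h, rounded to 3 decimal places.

CPM(0 h rep1) = 48606 / 61.36 = 792.1447
CPM(0 h rep2) = 44939 / 46.15 = 973.7595
CPM(8 h rep1) = 3756 / 47.00 = 79.9149
CPM(8 h rep2) = 28276 / 23.29 = 1214.0833
mean CPM(0 h) = 882.9521; mean CPM(8 h) = 646.9991
Fold change = 646.9991 / 882.9521 = 0.73277
log2(0.73277) = -0.4486

-0.449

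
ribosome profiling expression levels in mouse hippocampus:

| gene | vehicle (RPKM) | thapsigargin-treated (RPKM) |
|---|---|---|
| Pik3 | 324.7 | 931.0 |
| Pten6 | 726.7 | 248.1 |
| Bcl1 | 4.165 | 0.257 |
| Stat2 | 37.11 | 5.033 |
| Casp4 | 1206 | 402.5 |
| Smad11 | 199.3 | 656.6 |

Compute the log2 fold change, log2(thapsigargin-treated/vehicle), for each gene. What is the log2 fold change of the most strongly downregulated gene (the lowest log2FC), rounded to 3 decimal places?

log2(931.0/324.7) = 1.520  (Pik3)
log2(248.1/726.7) = -1.550  (Pten6)
log2(0.257/4.165) = -4.018  (Bcl1)
log2(5.033/37.11) = -2.882  (Stat2)
log2(402.5/1206) = -1.583  (Casp4)
log2(656.6/199.3) = 1.720  (Smad11)
Bcl1 is most strongly downregulated.

-4.018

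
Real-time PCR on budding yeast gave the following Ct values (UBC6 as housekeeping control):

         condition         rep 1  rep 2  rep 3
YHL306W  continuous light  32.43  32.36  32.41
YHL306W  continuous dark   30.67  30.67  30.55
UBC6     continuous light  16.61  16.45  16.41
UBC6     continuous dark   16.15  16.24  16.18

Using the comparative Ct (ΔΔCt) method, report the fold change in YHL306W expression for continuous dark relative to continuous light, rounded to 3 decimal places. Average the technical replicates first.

2.770

Mean Ct: YHL306W continuous light 32.400; YHL306W continuous dark 30.630; UBC6 continuous light 16.490; UBC6 continuous dark 16.190
ΔCt(continuous light) = 32.400 − 16.490 = 15.910
ΔCt(continuous dark) = 30.630 − 16.190 = 14.440
ΔΔCt = 14.440 − 15.910 = -1.470
Fold change = 2^(−(-1.470)) = 2^1.470 = 2.7702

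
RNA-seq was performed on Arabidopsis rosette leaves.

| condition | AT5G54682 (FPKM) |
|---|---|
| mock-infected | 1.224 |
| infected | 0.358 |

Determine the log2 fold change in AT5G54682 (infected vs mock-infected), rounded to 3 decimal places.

Fold change = 0.358 / 1.224 = 0.2925
log2(0.2925) = -1.7736

-1.774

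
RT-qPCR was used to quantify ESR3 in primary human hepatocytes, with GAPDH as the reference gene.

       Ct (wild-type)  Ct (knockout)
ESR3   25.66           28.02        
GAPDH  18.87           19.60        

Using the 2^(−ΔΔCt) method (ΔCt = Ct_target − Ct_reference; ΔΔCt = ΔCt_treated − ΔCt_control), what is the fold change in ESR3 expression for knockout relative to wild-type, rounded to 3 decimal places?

0.323

ΔCt(wild-type) = 25.660 − 18.870 = 6.790
ΔCt(knockout) = 28.020 − 19.600 = 8.420
ΔΔCt = 8.420 − 6.790 = 1.630
Fold change = 2^(−1.630) = 0.3231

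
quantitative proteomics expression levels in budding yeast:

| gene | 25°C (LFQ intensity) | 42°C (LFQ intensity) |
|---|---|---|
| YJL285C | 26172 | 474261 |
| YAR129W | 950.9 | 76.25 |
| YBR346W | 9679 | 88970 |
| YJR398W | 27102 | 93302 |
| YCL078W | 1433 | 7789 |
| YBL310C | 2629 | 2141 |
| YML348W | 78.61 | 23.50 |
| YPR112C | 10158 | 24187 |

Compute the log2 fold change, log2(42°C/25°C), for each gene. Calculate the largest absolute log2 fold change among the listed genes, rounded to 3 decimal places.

4.180

log2(474261/26172) = 4.180  (YJL285C)
log2(76.25/950.9) = -3.640  (YAR129W)
log2(88970/9679) = 3.200  (YBR346W)
log2(93302/27102) = 1.784  (YJR398W)
log2(7789/1433) = 2.442  (YCL078W)
log2(2141/2629) = -0.296  (YBL310C)
log2(23.50/78.61) = -1.742  (YML348W)
log2(24187/10158) = 1.252  (YPR112C)
The largest magnitude belongs to YJL285C.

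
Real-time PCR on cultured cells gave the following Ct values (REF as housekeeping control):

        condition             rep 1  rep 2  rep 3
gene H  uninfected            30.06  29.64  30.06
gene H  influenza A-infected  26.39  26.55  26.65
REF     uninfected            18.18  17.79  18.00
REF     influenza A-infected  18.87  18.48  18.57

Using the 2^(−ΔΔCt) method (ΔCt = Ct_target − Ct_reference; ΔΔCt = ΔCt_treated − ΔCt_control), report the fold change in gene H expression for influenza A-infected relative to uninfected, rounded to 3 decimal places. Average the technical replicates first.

16.450

Mean Ct: gene H uninfected 29.920; gene H influenza A-infected 26.530; REF uninfected 17.990; REF influenza A-infected 18.640
ΔCt(uninfected) = 29.920 − 17.990 = 11.930
ΔCt(influenza A-infected) = 26.530 − 18.640 = 7.890
ΔΔCt = 7.890 − 11.930 = -4.040
Fold change = 2^(−(-4.040)) = 2^4.040 = 16.4498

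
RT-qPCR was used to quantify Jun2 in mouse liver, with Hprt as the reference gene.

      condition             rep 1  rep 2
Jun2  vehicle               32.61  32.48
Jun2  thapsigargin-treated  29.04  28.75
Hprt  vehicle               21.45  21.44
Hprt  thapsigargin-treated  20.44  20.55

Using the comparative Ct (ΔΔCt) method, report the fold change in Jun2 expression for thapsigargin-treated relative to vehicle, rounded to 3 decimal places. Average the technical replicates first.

6.498

Mean Ct: Jun2 vehicle 32.545; Jun2 thapsigargin-treated 28.895; Hprt vehicle 21.445; Hprt thapsigargin-treated 20.495
ΔCt(vehicle) = 32.545 − 21.445 = 11.100
ΔCt(thapsigargin-treated) = 28.895 − 20.495 = 8.400
ΔΔCt = 8.400 − 11.100 = -2.700
Fold change = 2^(−(-2.700)) = 2^2.700 = 6.4980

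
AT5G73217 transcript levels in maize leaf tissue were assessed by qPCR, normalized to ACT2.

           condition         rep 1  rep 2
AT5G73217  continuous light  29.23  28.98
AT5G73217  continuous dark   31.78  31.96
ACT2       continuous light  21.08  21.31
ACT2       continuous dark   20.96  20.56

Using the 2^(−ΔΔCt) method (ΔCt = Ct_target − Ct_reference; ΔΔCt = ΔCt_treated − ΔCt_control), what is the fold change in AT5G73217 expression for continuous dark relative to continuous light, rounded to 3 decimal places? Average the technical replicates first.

Mean Ct: AT5G73217 continuous light 29.105; AT5G73217 continuous dark 31.870; ACT2 continuous light 21.195; ACT2 continuous dark 20.760
ΔCt(continuous light) = 29.105 − 21.195 = 7.910
ΔCt(continuous dark) = 31.870 − 20.760 = 11.110
ΔΔCt = 11.110 − 7.910 = 3.200
Fold change = 2^(−3.200) = 0.1088

0.109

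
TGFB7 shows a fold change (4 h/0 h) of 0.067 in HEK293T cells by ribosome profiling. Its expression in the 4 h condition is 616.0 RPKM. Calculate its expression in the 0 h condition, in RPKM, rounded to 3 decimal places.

0 h expression = 616.0 / 0.067 = 9194.030

9194.030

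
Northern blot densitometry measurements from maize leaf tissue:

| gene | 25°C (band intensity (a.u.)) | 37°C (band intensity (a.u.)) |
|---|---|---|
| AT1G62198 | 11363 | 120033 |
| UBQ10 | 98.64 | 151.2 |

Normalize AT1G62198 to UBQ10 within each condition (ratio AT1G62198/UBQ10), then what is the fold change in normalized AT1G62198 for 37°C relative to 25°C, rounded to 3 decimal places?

AT1G62198/UBQ10 (25°C) = 11363 / 98.64 = 115.2
AT1G62198/UBQ10 (37°C) = 120033 / 151.2 = 793.87
Fold change = 793.87 / 115.2 = 6.8914

6.891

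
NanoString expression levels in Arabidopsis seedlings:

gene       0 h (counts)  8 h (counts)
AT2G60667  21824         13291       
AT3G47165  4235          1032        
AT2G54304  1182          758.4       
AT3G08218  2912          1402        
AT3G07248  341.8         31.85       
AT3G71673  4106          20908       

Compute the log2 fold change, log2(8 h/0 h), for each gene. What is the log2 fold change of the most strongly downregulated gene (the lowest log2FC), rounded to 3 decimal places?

-3.424

log2(13291/21824) = -0.715  (AT2G60667)
log2(1032/4235) = -2.037  (AT3G47165)
log2(758.4/1182) = -0.640  (AT2G54304)
log2(1402/2912) = -1.055  (AT3G08218)
log2(31.85/341.8) = -3.424  (AT3G07248)
log2(20908/4106) = 2.348  (AT3G71673)
AT3G07248 is most strongly downregulated.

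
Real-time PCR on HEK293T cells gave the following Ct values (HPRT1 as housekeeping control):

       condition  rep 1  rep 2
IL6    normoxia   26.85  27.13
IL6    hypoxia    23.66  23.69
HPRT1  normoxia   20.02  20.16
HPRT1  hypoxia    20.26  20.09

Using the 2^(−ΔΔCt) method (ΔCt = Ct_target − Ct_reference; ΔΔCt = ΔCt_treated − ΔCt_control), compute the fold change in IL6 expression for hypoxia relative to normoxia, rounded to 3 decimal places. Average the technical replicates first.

Mean Ct: IL6 normoxia 26.990; IL6 hypoxia 23.675; HPRT1 normoxia 20.090; HPRT1 hypoxia 20.175
ΔCt(normoxia) = 26.990 − 20.090 = 6.900
ΔCt(hypoxia) = 23.675 − 20.175 = 3.500
ΔΔCt = 3.500 − 6.900 = -3.400
Fold change = 2^(−(-3.400)) = 2^3.400 = 10.5561

10.556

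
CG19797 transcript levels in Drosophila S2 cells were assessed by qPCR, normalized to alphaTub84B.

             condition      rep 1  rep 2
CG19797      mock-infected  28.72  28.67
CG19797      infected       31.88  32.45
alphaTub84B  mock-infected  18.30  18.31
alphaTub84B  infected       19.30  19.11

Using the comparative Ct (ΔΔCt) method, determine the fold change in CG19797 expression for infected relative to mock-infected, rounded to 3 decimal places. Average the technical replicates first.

0.168

Mean Ct: CG19797 mock-infected 28.695; CG19797 infected 32.165; alphaTub84B mock-infected 18.305; alphaTub84B infected 19.205
ΔCt(mock-infected) = 28.695 − 18.305 = 10.390
ΔCt(infected) = 32.165 − 19.205 = 12.960
ΔΔCt = 12.960 − 10.390 = 2.570
Fold change = 2^(−2.570) = 0.1684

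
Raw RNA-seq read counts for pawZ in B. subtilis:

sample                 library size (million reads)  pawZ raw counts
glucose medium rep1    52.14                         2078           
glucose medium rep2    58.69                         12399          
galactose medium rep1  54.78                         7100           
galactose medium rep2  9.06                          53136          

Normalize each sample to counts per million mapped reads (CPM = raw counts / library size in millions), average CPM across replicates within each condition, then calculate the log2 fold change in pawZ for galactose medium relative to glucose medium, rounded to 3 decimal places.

CPM(glucose medium rep1) = 2078 / 52.14 = 39.8542
CPM(glucose medium rep2) = 12399 / 58.69 = 211.2626
CPM(galactose medium rep1) = 7100 / 54.78 = 129.6093
CPM(galactose medium rep2) = 53136 / 9.06 = 5864.9007
mean CPM(glucose medium) = 125.5584; mean CPM(galactose medium) = 2997.2550
Fold change = 2997.2550 / 125.5584 = 23.87140
log2(23.87140) = 4.5772

4.577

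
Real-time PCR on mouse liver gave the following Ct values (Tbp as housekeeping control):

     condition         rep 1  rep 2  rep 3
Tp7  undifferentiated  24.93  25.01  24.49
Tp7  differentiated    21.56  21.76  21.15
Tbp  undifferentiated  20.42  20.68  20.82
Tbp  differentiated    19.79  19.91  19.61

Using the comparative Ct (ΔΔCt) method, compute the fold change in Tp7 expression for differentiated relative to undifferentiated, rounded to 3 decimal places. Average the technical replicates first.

5.464

Mean Ct: Tp7 undifferentiated 24.810; Tp7 differentiated 21.490; Tbp undifferentiated 20.640; Tbp differentiated 19.770
ΔCt(undifferentiated) = 24.810 − 20.640 = 4.170
ΔCt(differentiated) = 21.490 − 19.770 = 1.720
ΔΔCt = 1.720 − 4.170 = -2.450
Fold change = 2^(−(-2.450)) = 2^2.450 = 5.4642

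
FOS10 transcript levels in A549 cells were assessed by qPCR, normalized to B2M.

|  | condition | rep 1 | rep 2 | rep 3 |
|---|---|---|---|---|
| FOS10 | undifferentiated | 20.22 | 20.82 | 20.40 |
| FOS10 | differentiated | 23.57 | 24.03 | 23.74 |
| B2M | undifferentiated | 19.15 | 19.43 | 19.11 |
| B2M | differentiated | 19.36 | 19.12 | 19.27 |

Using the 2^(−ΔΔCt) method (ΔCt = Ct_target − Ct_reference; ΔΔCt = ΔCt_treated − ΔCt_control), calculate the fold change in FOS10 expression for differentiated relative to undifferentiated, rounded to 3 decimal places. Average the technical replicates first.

Mean Ct: FOS10 undifferentiated 20.480; FOS10 differentiated 23.780; B2M undifferentiated 19.230; B2M differentiated 19.250
ΔCt(undifferentiated) = 20.480 − 19.230 = 1.250
ΔCt(differentiated) = 23.780 − 19.250 = 4.530
ΔΔCt = 4.530 − 1.250 = 3.280
Fold change = 2^(−3.280) = 0.1029

0.103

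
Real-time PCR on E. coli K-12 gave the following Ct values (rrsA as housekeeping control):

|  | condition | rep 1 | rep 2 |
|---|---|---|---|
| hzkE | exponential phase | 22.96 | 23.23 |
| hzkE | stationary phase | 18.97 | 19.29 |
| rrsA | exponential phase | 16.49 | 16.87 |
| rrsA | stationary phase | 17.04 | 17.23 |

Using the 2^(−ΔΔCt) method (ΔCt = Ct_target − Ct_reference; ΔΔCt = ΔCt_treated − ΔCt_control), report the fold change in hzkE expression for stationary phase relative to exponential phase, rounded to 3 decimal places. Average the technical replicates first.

Mean Ct: hzkE exponential phase 23.095; hzkE stationary phase 19.130; rrsA exponential phase 16.680; rrsA stationary phase 17.135
ΔCt(exponential phase) = 23.095 − 16.680 = 6.415
ΔCt(stationary phase) = 19.130 − 17.135 = 1.995
ΔΔCt = 1.995 − 6.415 = -4.420
Fold change = 2^(−(-4.420)) = 2^4.420 = 21.4068

21.407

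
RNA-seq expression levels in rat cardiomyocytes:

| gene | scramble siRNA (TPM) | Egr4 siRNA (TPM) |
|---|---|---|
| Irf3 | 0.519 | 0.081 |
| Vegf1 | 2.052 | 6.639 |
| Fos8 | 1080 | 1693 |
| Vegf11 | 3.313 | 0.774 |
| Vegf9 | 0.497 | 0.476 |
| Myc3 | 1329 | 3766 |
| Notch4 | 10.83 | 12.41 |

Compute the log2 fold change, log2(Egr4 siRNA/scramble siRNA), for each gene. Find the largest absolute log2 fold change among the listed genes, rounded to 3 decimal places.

2.680

log2(0.081/0.519) = -2.680  (Irf3)
log2(6.639/2.052) = 1.694  (Vegf1)
log2(1693/1080) = 0.649  (Fos8)
log2(0.774/3.313) = -2.098  (Vegf11)
log2(0.476/0.497) = -0.062  (Vegf9)
log2(3766/1329) = 1.503  (Myc3)
log2(12.41/10.83) = 0.196  (Notch4)
The largest magnitude belongs to Irf3.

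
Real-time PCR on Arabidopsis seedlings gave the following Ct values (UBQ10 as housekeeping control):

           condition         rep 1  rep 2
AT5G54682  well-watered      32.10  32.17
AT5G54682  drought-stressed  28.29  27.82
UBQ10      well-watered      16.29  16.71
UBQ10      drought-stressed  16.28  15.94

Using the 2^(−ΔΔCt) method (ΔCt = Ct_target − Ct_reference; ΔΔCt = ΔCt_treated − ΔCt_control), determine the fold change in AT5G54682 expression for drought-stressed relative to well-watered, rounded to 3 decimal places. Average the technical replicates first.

Mean Ct: AT5G54682 well-watered 32.135; AT5G54682 drought-stressed 28.055; UBQ10 well-watered 16.500; UBQ10 drought-stressed 16.110
ΔCt(well-watered) = 32.135 − 16.500 = 15.635
ΔCt(drought-stressed) = 28.055 − 16.110 = 11.945
ΔΔCt = 11.945 − 15.635 = -3.690
Fold change = 2^(−(-3.690)) = 2^3.690 = 12.9063

12.906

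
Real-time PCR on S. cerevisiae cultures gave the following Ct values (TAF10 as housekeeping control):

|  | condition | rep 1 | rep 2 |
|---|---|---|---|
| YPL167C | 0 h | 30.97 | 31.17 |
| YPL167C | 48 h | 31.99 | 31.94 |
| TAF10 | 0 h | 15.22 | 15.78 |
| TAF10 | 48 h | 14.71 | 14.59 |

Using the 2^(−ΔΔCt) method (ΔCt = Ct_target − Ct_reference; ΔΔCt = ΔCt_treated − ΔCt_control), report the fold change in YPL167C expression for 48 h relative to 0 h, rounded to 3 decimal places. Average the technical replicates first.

Mean Ct: YPL167C 0 h 31.070; YPL167C 48 h 31.965; TAF10 0 h 15.500; TAF10 48 h 14.650
ΔCt(0 h) = 31.070 − 15.500 = 15.570
ΔCt(48 h) = 31.965 − 14.650 = 17.315
ΔΔCt = 17.315 − 15.570 = 1.745
Fold change = 2^(−1.745) = 0.2983

0.298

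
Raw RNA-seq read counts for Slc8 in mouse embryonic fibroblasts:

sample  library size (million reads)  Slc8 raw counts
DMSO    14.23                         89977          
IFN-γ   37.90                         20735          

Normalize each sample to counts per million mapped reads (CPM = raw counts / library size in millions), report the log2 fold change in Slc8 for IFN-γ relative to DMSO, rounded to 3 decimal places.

-3.531

CPM(DMSO) = 89977 / 14.23 = 6323.0499
CPM(IFN-γ) = 20735 / 37.90 = 547.0976
Fold change = 547.0976 / 6323.0499 = 0.08652
log2(0.08652) = -3.5308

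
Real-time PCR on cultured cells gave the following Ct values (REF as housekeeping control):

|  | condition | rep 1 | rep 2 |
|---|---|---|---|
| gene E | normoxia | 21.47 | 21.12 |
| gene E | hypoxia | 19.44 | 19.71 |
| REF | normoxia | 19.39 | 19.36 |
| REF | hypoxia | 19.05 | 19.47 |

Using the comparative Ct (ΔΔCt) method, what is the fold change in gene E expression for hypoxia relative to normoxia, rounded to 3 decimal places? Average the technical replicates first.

Mean Ct: gene E normoxia 21.295; gene E hypoxia 19.575; REF normoxia 19.375; REF hypoxia 19.260
ΔCt(normoxia) = 21.295 − 19.375 = 1.920
ΔCt(hypoxia) = 19.575 − 19.260 = 0.315
ΔΔCt = 0.315 − 1.920 = -1.605
Fold change = 2^(−(-1.605)) = 2^1.605 = 3.0420

3.042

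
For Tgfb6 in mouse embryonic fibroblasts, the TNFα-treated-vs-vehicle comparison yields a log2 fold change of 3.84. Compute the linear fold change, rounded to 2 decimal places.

14.32

Fold change = 2^(3.84) = 14.320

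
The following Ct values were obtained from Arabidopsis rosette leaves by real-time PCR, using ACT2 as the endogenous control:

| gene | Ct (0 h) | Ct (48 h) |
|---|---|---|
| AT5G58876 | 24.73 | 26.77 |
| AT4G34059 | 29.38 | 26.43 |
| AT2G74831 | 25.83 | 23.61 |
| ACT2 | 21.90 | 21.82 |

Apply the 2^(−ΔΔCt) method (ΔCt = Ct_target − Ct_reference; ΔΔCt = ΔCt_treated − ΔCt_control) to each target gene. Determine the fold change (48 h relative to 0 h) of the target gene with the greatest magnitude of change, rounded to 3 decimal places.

AT5G58876: ΔΔCt = (26.77−21.82) − (24.73−21.90) = 4.95 − 2.83 = 2.12; fold change = 2^-2.12 = 0.230
AT4G34059: ΔΔCt = (26.43−21.82) − (29.38−21.90) = 4.61 − 7.48 = -2.87; fold change = 2^2.87 = 7.311
AT2G74831: ΔΔCt = (23.61−21.82) − (25.83−21.90) = 1.79 − 3.93 = -2.14; fold change = 2^2.14 = 4.408
AT4G34059 has the largest |ΔΔCt| = 2.87.

7.311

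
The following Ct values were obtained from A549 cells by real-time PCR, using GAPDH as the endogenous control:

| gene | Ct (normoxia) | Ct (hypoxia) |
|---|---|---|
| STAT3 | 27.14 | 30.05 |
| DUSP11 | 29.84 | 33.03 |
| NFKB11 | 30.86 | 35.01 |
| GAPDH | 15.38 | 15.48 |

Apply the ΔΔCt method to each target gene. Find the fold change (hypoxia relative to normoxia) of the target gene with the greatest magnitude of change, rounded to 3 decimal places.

STAT3: ΔΔCt = (30.05−15.48) − (27.14−15.38) = 14.57 − 11.76 = 2.81; fold change = 2^-2.81 = 0.143
DUSP11: ΔΔCt = (33.03−15.48) − (29.84−15.38) = 17.55 − 14.46 = 3.09; fold change = 2^-3.09 = 0.117
NFKB11: ΔΔCt = (35.01−15.48) − (30.86−15.38) = 19.53 − 15.48 = 4.05; fold change = 2^-4.05 = 0.060
NFKB11 has the largest |ΔΔCt| = 4.05.

0.060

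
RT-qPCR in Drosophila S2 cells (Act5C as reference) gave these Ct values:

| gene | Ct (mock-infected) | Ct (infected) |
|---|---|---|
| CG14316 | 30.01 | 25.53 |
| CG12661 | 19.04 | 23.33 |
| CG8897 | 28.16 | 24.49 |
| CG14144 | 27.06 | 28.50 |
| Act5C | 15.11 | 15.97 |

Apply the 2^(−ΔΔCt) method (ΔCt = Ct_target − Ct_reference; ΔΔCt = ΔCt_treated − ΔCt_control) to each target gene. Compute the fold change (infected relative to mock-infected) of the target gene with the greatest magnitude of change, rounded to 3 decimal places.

40.504

CG14316: ΔΔCt = (25.53−15.97) − (30.01−15.11) = 9.56 − 14.90 = -5.34; fold change = 2^5.34 = 40.504
CG12661: ΔΔCt = (23.33−15.97) − (19.04−15.11) = 7.36 − 3.93 = 3.43; fold change = 2^-3.43 = 0.093
CG8897: ΔΔCt = (24.49−15.97) − (28.16−15.11) = 8.52 − 13.05 = -4.53; fold change = 2^4.53 = 23.103
CG14144: ΔΔCt = (28.50−15.97) − (27.06−15.11) = 12.53 − 11.95 = 0.58; fold change = 2^-0.58 = 0.669
CG14316 has the largest |ΔΔCt| = 5.34.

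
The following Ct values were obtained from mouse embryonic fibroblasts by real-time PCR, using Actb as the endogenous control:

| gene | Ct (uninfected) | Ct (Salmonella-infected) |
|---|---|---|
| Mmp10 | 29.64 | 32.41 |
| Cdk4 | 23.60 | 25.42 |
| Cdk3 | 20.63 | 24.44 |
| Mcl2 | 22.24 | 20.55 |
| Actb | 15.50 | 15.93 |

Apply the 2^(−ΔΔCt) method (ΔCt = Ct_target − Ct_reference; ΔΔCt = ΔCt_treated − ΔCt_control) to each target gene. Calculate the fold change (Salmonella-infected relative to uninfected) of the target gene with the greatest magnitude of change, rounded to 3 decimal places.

Mmp10: ΔΔCt = (32.41−15.93) − (29.64−15.50) = 16.48 − 14.14 = 2.34; fold change = 2^-2.34 = 0.198
Cdk4: ΔΔCt = (25.42−15.93) − (23.60−15.50) = 9.49 − 8.10 = 1.39; fold change = 2^-1.39 = 0.382
Cdk3: ΔΔCt = (24.44−15.93) − (20.63−15.50) = 8.51 − 5.13 = 3.38; fold change = 2^-3.38 = 0.096
Mcl2: ΔΔCt = (20.55−15.93) − (22.24−15.50) = 4.62 − 6.74 = -2.12; fold change = 2^2.12 = 4.347
Cdk3 has the largest |ΔΔCt| = 3.38.

0.096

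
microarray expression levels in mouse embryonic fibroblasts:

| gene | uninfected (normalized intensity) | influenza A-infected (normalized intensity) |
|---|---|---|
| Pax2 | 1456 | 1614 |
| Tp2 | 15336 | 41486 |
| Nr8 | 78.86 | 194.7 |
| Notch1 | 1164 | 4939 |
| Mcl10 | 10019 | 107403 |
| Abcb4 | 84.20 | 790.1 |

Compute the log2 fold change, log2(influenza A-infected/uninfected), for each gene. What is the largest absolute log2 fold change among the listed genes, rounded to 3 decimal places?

log2(1614/1456) = 0.149  (Pax2)
log2(41486/15336) = 1.436  (Tp2)
log2(194.7/78.86) = 1.304  (Nr8)
log2(4939/1164) = 2.085  (Notch1)
log2(107403/10019) = 3.422  (Mcl10)
log2(790.1/84.20) = 3.230  (Abcb4)
The largest magnitude belongs to Mcl10.

3.422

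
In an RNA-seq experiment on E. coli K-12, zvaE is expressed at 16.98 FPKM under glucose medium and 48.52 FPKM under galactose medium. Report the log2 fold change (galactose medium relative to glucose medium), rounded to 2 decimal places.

Fold change = 48.52 / 16.98 = 2.8575
log2(2.8575) = 1.515

1.51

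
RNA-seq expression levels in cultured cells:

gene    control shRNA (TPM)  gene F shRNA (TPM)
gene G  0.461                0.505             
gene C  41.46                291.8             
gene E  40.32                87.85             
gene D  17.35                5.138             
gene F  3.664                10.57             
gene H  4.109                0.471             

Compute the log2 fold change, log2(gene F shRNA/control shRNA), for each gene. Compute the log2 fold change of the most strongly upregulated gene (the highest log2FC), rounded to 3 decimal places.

2.815

log2(0.505/0.461) = 0.132  (gene G)
log2(291.8/41.46) = 2.815  (gene C)
log2(87.85/40.32) = 1.124  (gene E)
log2(5.138/17.35) = -1.756  (gene D)
log2(10.57/3.664) = 1.528  (gene F)
log2(0.471/4.109) = -3.125  (gene H)
gene C is most strongly upregulated.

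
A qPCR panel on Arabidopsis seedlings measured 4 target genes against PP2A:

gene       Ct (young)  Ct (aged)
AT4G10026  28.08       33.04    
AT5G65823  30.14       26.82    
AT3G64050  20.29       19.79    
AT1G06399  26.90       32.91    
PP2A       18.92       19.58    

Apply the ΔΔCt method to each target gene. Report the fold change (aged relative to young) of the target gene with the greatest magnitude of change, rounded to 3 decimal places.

AT4G10026: ΔΔCt = (33.04−19.58) − (28.08−18.92) = 13.46 − 9.16 = 4.30; fold change = 2^-4.30 = 0.051
AT5G65823: ΔΔCt = (26.82−19.58) − (30.14−18.92) = 7.24 − 11.22 = -3.98; fold change = 2^3.98 = 15.780
AT3G64050: ΔΔCt = (19.79−19.58) − (20.29−18.92) = 0.21 − 1.37 = -1.16; fold change = 2^1.16 = 2.235
AT1G06399: ΔΔCt = (32.91−19.58) − (26.90−18.92) = 13.33 − 7.98 = 5.35; fold change = 2^-5.35 = 0.025
AT1G06399 has the largest |ΔΔCt| = 5.35.

0.025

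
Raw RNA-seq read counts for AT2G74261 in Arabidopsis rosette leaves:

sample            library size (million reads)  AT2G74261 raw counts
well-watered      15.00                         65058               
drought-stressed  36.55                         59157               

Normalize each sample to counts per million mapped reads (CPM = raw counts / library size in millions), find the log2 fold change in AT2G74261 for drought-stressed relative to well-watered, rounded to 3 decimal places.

CPM(well-watered) = 65058 / 15.00 = 4337.2000
CPM(drought-stressed) = 59157 / 36.55 = 1618.5226
Fold change = 1618.5226 / 4337.2000 = 0.37317
log2(0.37317) = -1.4221

-1.422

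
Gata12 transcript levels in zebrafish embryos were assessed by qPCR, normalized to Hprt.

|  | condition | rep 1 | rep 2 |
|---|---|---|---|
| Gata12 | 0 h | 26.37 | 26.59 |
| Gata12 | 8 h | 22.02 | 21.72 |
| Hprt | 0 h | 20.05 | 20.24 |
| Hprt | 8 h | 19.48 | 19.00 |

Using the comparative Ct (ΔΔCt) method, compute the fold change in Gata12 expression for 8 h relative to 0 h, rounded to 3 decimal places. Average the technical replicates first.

13.041

Mean Ct: Gata12 0 h 26.480; Gata12 8 h 21.870; Hprt 0 h 20.145; Hprt 8 h 19.240
ΔCt(0 h) = 26.480 − 20.145 = 6.335
ΔCt(8 h) = 21.870 − 19.240 = 2.630
ΔΔCt = 2.630 − 6.335 = -3.705
Fold change = 2^(−(-3.705)) = 2^3.705 = 13.0412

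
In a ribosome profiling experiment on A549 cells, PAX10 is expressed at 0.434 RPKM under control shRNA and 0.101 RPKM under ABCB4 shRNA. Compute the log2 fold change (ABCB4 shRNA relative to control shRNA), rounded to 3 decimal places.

Fold change = 0.101 / 0.434 = 0.2327
log2(0.2327) = -2.1033

-2.103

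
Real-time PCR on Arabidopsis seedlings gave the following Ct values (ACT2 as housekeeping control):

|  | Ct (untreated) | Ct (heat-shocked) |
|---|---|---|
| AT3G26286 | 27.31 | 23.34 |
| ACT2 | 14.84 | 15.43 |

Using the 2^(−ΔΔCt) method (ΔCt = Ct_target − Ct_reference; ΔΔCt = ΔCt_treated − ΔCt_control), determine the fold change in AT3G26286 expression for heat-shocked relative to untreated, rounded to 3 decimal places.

ΔCt(untreated) = 27.310 − 14.840 = 12.470
ΔCt(heat-shocked) = 23.340 − 15.430 = 7.910
ΔΔCt = 7.910 − 12.470 = -4.560
Fold change = 2^(−(-4.560)) = 2^4.560 = 23.5883

23.588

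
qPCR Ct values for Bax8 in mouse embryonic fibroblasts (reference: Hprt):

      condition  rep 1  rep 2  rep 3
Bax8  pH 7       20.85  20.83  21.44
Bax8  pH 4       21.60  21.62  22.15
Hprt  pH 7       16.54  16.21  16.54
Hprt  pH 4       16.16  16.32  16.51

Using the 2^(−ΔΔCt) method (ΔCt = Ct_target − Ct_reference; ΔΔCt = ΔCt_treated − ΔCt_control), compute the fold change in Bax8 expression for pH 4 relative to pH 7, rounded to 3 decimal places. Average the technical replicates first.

Mean Ct: Bax8 pH 7 21.040; Bax8 pH 4 21.790; Hprt pH 7 16.430; Hprt pH 4 16.330
ΔCt(pH 7) = 21.040 − 16.430 = 4.610
ΔCt(pH 4) = 21.790 − 16.330 = 5.460
ΔΔCt = 5.460 − 4.610 = 0.850
Fold change = 2^(−0.850) = 0.5548

0.555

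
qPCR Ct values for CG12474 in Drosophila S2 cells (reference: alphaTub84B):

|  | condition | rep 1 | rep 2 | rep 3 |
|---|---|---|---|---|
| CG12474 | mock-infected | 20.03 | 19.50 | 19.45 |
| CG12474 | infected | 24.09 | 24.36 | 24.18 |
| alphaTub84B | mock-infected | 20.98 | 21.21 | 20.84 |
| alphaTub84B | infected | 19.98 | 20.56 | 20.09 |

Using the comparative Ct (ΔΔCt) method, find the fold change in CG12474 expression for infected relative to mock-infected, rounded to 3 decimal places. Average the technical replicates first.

Mean Ct: CG12474 mock-infected 19.660; CG12474 infected 24.210; alphaTub84B mock-infected 21.010; alphaTub84B infected 20.210
ΔCt(mock-infected) = 19.660 − 21.010 = -1.350
ΔCt(infected) = 24.210 − 20.210 = 4.000
ΔΔCt = 4.000 − (-1.350) = 5.350
Fold change = 2^(−5.350) = 0.0245

0.025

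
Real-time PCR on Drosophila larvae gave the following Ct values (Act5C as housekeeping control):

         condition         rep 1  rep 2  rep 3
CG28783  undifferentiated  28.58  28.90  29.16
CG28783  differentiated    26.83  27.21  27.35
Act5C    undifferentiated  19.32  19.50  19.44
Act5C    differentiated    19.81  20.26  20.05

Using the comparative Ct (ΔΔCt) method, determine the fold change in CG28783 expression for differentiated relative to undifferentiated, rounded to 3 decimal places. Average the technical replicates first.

5.169

Mean Ct: CG28783 undifferentiated 28.880; CG28783 differentiated 27.130; Act5C undifferentiated 19.420; Act5C differentiated 20.040
ΔCt(undifferentiated) = 28.880 − 19.420 = 9.460
ΔCt(differentiated) = 27.130 − 20.040 = 7.090
ΔΔCt = 7.090 − 9.460 = -2.370
Fold change = 2^(−(-2.370)) = 2^2.370 = 5.1694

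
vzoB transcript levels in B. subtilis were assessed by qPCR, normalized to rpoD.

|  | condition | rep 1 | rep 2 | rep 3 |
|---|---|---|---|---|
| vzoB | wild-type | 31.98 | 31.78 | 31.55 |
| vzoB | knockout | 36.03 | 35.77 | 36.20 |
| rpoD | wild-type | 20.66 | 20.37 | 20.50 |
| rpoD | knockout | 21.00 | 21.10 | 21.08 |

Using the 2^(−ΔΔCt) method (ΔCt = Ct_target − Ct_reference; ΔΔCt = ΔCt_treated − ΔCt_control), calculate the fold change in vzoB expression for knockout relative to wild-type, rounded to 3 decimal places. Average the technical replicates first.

Mean Ct: vzoB wild-type 31.770; vzoB knockout 36.000; rpoD wild-type 20.510; rpoD knockout 21.060
ΔCt(wild-type) = 31.770 − 20.510 = 11.260
ΔCt(knockout) = 36.000 − 21.060 = 14.940
ΔΔCt = 14.940 − 11.260 = 3.680
Fold change = 2^(−3.680) = 0.0780

0.078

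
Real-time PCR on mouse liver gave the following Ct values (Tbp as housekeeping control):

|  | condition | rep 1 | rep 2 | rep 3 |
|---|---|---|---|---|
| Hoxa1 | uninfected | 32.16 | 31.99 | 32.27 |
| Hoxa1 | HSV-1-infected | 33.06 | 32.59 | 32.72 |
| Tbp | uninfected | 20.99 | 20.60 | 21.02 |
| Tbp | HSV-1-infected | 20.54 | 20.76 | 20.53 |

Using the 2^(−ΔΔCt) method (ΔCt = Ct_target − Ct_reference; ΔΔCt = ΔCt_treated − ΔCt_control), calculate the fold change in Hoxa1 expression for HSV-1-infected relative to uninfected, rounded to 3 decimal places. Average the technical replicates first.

0.532

Mean Ct: Hoxa1 uninfected 32.140; Hoxa1 HSV-1-infected 32.790; Tbp uninfected 20.870; Tbp HSV-1-infected 20.610
ΔCt(uninfected) = 32.140 − 20.870 = 11.270
ΔCt(HSV-1-infected) = 32.790 − 20.610 = 12.180
ΔΔCt = 12.180 − 11.270 = 0.910
Fold change = 2^(−0.910) = 0.5322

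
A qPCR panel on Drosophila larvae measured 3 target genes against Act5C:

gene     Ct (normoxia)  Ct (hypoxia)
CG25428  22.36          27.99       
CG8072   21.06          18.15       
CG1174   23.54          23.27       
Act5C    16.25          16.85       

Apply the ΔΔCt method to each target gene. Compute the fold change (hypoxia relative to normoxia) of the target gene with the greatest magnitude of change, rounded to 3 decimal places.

CG25428: ΔΔCt = (27.99−16.85) − (22.36−16.25) = 11.14 − 6.11 = 5.03; fold change = 2^-5.03 = 0.031
CG8072: ΔΔCt = (18.15−16.85) − (21.06−16.25) = 1.30 − 4.81 = -3.51; fold change = 2^3.51 = 11.392
CG1174: ΔΔCt = (23.27−16.85) − (23.54−16.25) = 6.42 − 7.29 = -0.87; fold change = 2^0.87 = 1.828
CG25428 has the largest |ΔΔCt| = 5.03.

0.031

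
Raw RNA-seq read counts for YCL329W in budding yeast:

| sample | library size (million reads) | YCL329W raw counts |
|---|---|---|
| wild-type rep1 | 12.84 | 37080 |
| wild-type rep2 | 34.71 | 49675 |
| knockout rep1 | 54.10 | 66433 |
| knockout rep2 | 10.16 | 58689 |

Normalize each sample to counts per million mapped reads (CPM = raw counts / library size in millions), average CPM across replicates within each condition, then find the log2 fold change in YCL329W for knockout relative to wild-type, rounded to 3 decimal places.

CPM(wild-type rep1) = 37080 / 12.84 = 2887.8505
CPM(wild-type rep2) = 49675 / 34.71 = 1431.1438
CPM(knockout rep1) = 66433 / 54.10 = 1227.9667
CPM(knockout rep2) = 58689 / 10.16 = 5776.4764
mean CPM(wild-type) = 2159.4971; mean CPM(knockout) = 3502.2216
Fold change = 3502.2216 / 2159.4971 = 1.62178
log2(1.62178) = 0.6976

0.698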